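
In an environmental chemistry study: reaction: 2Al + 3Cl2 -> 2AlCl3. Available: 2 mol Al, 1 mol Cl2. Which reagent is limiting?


Mole ratio available / coefficient:
  Al: 2/2 = 1.000
  Cl2: 1/3 = 0.333
Smaller ratio is limiting.

Cl2


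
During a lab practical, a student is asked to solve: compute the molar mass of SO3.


M(SO3) = 1×32.07 + 3×16.0
= 32.07 + 48.0
= 80.07 g/mol

80.07 g/mol


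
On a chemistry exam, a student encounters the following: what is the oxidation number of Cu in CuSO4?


Sulfate is -2, so Cu = +2
Oxidation number: +2

+2


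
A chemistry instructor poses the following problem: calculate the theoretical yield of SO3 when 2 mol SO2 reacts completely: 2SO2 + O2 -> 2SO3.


Mole ratio SO3:SO2 = 2:2
n(SO3) = 2 × 2/2 = 2.000 mol
mass = 2.000 × 80.07 = 160.14 g

160.14 g


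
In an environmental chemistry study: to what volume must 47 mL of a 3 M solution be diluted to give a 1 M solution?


C1V1 = C2V2
3 × 47 = 1 × V2
V2 = 141/1 = 141.0 mL

141.0 mL


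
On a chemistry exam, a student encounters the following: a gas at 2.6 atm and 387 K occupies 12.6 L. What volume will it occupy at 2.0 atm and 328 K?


P1V1/T1 = P2V2/T2
V2 = P1V1T2/(T1P2)
= 2.6×12.6×328/(387×2.0)
= 13.883 L

13.883 L


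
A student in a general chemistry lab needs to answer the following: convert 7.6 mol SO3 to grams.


M(SO3) = 80.07 g/mol
mass = n × M = 7.6 × 80.07 = 608.53 g

608.53 g


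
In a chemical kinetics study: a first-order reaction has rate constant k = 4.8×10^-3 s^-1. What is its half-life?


t½ = ln2/k = 0.693147/(4.8×10^-3 s^-1)
= 144.4 s

144.4 s


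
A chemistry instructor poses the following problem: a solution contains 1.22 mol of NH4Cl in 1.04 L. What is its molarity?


M = n/V = 1.22/1.04 = 1.173 mol/L

1.173 M


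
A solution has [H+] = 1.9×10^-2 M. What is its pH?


pH = -log10([H+]) = -log10(1.9×10^-2)
= 2 - log10(1.9)
= 2 - 0.28
= 1.72

1.72


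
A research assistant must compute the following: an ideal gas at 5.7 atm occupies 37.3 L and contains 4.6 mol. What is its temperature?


PV = nRT  (R = 0.08206 L·atm/(mol·K))
T = PV/(nR) = 5.7×37.3/(4.6×0.08206)
= 212.61/0.377476
= 563.24 K

563.24 K


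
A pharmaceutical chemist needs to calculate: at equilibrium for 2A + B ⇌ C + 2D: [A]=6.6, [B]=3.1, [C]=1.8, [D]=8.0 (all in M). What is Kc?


Kc = [C][D]^2/([A]^2[B])
= (1.8^1 × 8.0^2)/(6.6^2 × 3.1^1)
= 115.2/135.036
= 0.8531

0.8531


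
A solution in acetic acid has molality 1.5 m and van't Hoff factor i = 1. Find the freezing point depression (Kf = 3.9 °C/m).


ΔTf = Kf × m × i
= 3.9 × 1.5 × 1
= 5.85 °C

5.85 °C


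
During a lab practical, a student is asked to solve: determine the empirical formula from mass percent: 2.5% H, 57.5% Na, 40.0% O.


Assume 100 g sample. Moles of each element:
  H: 2.5/1.008 = 2.48 mol
  Na: 57.5/22.99 = 2.501 mol
  O: 40.0/16.0 = 2.5 mol
Divide by smallest (2.48):
  H: 2.48/2.48 = 1.0
  Na: 2.501/2.48 = 1.01
  O: 2.5/2.48 = 1.01
Empirical formula: NaOH

NaOH


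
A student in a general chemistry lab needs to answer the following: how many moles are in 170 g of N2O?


M(N2O) = 44.02 g/mol
n = mass/M = 170/44.02 = 3.8619 mol

3.8619 mol


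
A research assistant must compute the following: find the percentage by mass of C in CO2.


M(CO2) = 1×12.01 + 2×16.0 = 44.01 g/mol
Mass of C = 1 × 12.01 = 12.01 g/mol
% C = 12.01/44.01 × 100 = 27.29%

27.29%


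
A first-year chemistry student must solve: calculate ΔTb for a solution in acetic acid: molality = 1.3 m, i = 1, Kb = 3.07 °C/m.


ΔTb = Kb × m × i
= 3.07 × 1.3 × 1
= 3.991 °C

3.991 °C


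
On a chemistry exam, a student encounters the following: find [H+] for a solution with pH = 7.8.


[H+] = 10^(-pH) = 10^(-7.8)
= 1.58×10^-8 M

1.58×10^-8 M


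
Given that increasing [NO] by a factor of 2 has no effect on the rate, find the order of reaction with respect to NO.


rate ∝ [NO]^n
rate ∝ [NO]^0
Order in NO: 0

0


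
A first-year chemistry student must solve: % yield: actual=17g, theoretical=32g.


% yield = actual/theoretical × 100
= 17/32 × 100
= 53.12%

53.12%


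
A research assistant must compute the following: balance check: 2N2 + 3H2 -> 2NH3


Equation: 2N2 + 3H2 -> 2NH3
Check atoms: H: 6=6, N: 4≠2
Not balanced

No, not balanced


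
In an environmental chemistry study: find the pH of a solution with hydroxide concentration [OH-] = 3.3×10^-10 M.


pOH = -log10([OH-]) = -log10(3.3×10^-10)
= 10 - log10(3.3) = 9.48
pH = 14 - pOH = 14 - 9.48 = 4.52

4.52


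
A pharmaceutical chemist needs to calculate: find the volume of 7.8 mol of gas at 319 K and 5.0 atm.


PV = nRT  (R = 0.08206 L·atm/(mol·K))
V = nRT/P = 7.8×0.08206×319/5.0
= 40.836 L

40.836 L


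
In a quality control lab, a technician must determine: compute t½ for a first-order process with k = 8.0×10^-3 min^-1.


t½ = ln2/k = 0.693147/(8.0×10^-3 min^-1)
= 86.64 min

86.64 min


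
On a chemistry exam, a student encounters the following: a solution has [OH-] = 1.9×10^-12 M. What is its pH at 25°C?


pOH = -log10([OH-]) = -log10(1.9×10^-12)
= 12 - log10(1.9) = 11.72
pH = 14 - pOH = 14 - 11.72 = 2.28

2.28


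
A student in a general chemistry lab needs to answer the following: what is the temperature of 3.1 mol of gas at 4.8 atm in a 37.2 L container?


PV = nRT  (R = 0.08206 L·atm/(mol·K))
T = PV/(nR) = 4.8×37.2/(3.1×0.08206)
= 178.56/0.254386
= 701.93 K

701.93 K


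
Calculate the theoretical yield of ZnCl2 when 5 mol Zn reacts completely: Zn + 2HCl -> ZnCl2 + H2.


Mole ratio ZnCl2:Zn = 1:1
n(ZnCl2) = 5 × 1/1 = 5.000 mol
mass = 5.000 × 136.28 = 681.4 g

681.4 g


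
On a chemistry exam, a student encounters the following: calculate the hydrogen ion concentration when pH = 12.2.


[H+] = 10^(-pH) = 10^(-12.2)
= 6.31×10^-13 M

6.31×10^-13 M


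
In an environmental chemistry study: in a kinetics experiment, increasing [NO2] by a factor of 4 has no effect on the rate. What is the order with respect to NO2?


rate ∝ [NO2]^n
rate ∝ [NO2]^0
Order in NO2: 0

0


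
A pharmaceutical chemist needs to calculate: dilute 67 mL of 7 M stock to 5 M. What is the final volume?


C1V1 = C2V2
7 × 67 = 5 × V2
V2 = 469/5 = 93.8 mL

93.8 mL


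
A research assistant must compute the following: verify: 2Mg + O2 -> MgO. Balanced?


Equation: 2Mg + O2 -> MgO
Check atoms: Mg: 2≠1, O: 2≠1
Not balanced

No, not balanced


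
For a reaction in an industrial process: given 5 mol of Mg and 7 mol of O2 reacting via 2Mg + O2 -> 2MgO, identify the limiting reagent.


Mole ratio available / coefficient:
  Mg: 5/2 = 2.500
  O2: 7/1 = 7.000
Smaller ratio is limiting.

Mg


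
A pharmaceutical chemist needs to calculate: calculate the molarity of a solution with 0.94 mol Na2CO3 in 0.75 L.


M = n/V = 0.94/0.75 = 1.253 mol/L

1.253 M


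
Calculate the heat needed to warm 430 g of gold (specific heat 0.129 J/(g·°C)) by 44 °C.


q = mcΔT = 430 × 0.129 × 44
= 2440.68 J

2440.68 J


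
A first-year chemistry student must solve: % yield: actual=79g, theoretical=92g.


% yield = actual/theoretical × 100
= 79/92 × 100
= 85.87%

85.87%


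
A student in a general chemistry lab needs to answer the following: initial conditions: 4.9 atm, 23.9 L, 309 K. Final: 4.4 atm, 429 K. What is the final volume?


P1V1/T1 = P2V2/T2
V2 = P1V1T2/(T1P2)
= 4.9×23.9×429/(309×4.4)
= 36.952 L

36.952 L


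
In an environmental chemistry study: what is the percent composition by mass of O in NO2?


M(NO2) = 1×14.01 + 2×16.0 = 46.01 g/mol
Mass of O = 2 × 16.0 = 32.00 g/mol
% O = 32.00/46.01 × 100 = 69.55%

69.55%


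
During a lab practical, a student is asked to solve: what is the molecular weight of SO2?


M(SO2) = 1×32.07 + 2×16.0
= 32.07 + 32.0
= 64.07 g/mol

64.07 g/mol


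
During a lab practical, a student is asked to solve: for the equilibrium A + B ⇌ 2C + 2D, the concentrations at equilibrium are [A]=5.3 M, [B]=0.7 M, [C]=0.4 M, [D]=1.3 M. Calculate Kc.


Kc = [C]^2[D]^2/([A][B])
= (0.4^2 × 1.3^2)/(5.3^1 × 0.7^1)
= 0.2704/3.71
= 0.07288

0.07288


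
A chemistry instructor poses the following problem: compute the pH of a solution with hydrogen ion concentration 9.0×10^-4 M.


pH = -log10([H+]) = -log10(9.0×10^-4)
= 4 - log10(9.0)
= 4 - 0.95
= 3.05

3.05


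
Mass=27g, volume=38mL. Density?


ρ = mass/volume
= 27/38
= 0.711 g/mL

0.711 g/mL


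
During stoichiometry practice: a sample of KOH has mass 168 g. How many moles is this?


M(KOH) = 56.11 g/mol
n = mass/M = 168/56.11 = 2.9941 mol

2.9941 mol


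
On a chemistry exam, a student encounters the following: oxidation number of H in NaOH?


H is +1 with nonmetals
Oxidation number: +1

+1


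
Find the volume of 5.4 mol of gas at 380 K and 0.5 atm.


PV = nRT  (R = 0.08206 L·atm/(mol·K))
V = nRT/P = 5.4×0.08206×380/0.5
= 336.774 L

336.774 L


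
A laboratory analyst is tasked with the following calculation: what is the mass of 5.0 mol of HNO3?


M(HNO3) = 63.02 g/mol
mass = n × M = 5.0 × 63.02 = 315.10 g

315.10 g


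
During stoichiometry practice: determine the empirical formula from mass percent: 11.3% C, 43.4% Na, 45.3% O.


Assume 100 g sample. Moles of each element:
  C: 11.3/12.01 = 0.941 mol
  Na: 43.4/22.99 = 1.888 mol
  O: 45.3/16.0 = 2.831 mol
Divide by smallest (0.941):
  C: 0.941/0.941 = 1.0
  Na: 1.888/0.941 = 2.01
  O: 2.831/0.941 = 3.01
Empirical formula: Na2CO3

Na2CO3


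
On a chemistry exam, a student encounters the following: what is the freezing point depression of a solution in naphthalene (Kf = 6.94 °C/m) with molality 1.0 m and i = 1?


ΔTf = Kf × m × i
= 6.94 × 1.0 × 1
= 6.94 °C

6.94 °C


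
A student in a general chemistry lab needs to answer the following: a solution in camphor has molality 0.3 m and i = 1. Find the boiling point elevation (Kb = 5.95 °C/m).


ΔTb = Kb × m × i
= 5.95 × 0.3 × 1
= 1.785 °C

1.785 °C


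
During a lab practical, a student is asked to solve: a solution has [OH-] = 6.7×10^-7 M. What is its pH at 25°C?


pOH = -log10([OH-]) = -log10(6.7×10^-7)
= 7 - log10(6.7) = 6.17
pH = 14 - pOH = 14 - 6.17 = 7.83

7.83


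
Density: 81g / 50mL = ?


ρ = mass/volume
= 81/50
= 1.62 g/mL

1.62 g/mL


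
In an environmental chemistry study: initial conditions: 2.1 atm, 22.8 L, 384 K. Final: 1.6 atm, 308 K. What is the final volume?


P1V1/T1 = P2V2/T2
V2 = P1V1T2/(T1P2)
= 2.1×22.8×308/(384×1.6)
= 24.002 L

24.002 L


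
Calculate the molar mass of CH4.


M(CH4) = 1×12.01 + 4×1.008
= 12.01 + 4.03
= 16.04 g/mol

16.04 g/mol


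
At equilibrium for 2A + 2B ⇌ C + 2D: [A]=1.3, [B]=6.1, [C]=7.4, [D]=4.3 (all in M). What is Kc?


Kc = [C][D]^2/([A]^2[B]^2)
= (7.4^1 × 4.3^2)/(1.3^2 × 6.1^2)
= 136.826/62.8849
= 2.176

2.176


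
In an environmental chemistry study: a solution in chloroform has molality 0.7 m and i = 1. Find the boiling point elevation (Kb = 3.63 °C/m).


ΔTb = Kb × m × i
= 3.63 × 0.7 × 1
= 2.541 °C

2.541 °C


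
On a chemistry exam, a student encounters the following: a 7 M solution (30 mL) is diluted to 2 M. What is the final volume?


C1V1 = C2V2
7 × 30 = 2 × V2
V2 = 210/2 = 105.0 mL

105.0 mL


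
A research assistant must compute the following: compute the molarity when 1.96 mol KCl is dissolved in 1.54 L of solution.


M = n/V = 1.96/1.54 = 1.273 mol/L

1.273 M


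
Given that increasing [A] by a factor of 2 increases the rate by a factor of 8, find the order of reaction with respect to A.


rate ∝ [A]^n
2^n = 8 → n = 3
Order in A: 3

3


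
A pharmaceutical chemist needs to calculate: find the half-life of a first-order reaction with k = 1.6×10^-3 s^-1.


t½ = ln2/k = 0.693147/(1.6×10^-3 s^-1)
= 433.2 s

433.2 s


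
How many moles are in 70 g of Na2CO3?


M(Na2CO3) = 105.99 g/mol
n = mass/M = 70/105.99 = 0.6604 mol

0.6604 mol


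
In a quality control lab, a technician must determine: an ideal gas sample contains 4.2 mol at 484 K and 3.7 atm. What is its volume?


PV = nRT  (R = 0.08206 L·atm/(mol·K))
V = nRT/P = 4.2×0.08206×484/3.7
= 45.084 L

45.084 L


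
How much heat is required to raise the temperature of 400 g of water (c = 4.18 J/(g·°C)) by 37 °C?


q = mcΔT = 400 × 4.18 × 37
= 61864.00 J

61864.00 J


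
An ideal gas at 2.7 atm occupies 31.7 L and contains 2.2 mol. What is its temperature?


PV = nRT  (R = 0.08206 L·atm/(mol·K))
T = PV/(nR) = 2.7×31.7/(2.2×0.08206)
= 85.59/0.180532
= 474.10 K

474.10 K


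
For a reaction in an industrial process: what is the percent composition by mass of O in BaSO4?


M(BaSO4) = 1×137.33 + 1×32.07 + 4×16.0 = 233.40 g/mol
Mass of O = 4 × 16.0 = 64.00 g/mol
% O = 64.00/233.40 × 100 = 27.42%

27.42%


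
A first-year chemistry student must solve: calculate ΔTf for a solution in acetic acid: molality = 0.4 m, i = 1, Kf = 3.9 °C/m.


ΔTf = Kf × m × i
= 3.9 × 0.4 × 1
= 1.56 °C

1.56 °C


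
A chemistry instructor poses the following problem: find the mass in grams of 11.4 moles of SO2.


M(SO2) = 64.07 g/mol
mass = n × M = 11.4 × 64.07 = 730.40 g

730.40 g


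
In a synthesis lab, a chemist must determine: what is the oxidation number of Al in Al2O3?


Al is +3
Oxidation number: +3

+3


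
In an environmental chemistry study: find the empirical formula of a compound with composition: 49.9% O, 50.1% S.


Assume 100 g sample. Moles of each element:
  O: 49.9/16.0 = 3.119 mol
  S: 50.1/32.07 = 1.562 mol
Divide by smallest (1.562):
  O: 3.119/1.562 = 2.0
  S: 1.562/1.562 = 1.0
Empirical formula: SO2

SO2


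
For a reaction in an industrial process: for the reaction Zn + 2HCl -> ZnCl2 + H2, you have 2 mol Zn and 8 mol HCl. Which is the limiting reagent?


Mole ratio available / coefficient:
  Zn: 2/1 = 2.000
  HCl: 8/2 = 4.000
Smaller ratio is limiting.

Zn


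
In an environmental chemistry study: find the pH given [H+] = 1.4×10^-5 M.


pH = -log10([H+]) = -log10(1.4×10^-5)
= 5 - log10(1.4)
= 5 - 0.15
= 4.85

4.85


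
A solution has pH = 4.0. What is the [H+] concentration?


[H+] = 10^(-pH) = 10^(-4.0)
= 1.0×10^-4 M

1.0×10^-4 M


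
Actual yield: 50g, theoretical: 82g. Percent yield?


% yield = actual/theoretical × 100
= 50/82 × 100
= 60.98%

60.98%


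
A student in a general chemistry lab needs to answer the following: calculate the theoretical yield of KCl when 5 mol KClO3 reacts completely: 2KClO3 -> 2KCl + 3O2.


Mole ratio KCl:KClO3 = 2:2
n(KCl) = 5 × 2/2 = 5.000 mol
mass = 5.000 × 74.55 = 372.75 g

372.75 g


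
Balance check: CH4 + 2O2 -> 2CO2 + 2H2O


Equation: CH4 + 2O2 -> 2CO2 + 2H2O
Check atoms: C: 1≠2, H: 4=4, O: 4≠6
Not balanced

No, not balanced


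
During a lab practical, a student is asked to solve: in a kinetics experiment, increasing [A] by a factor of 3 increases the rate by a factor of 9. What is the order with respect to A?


rate ∝ [A]^n
3^n = 9 → n = 2
Order in A: 2

2


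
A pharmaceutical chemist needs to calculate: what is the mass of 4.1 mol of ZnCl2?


M(ZnCl2) = 136.28 g/mol
mass = n × M = 4.1 × 136.28 = 558.75 g

558.75 g


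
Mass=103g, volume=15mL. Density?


ρ = mass/volume
= 103/15
= 6.867 g/mL

6.867 g/mL


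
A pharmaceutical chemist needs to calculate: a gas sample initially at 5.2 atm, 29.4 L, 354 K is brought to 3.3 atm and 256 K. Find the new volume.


P1V1/T1 = P2V2/T2
V2 = P1V1T2/(T1P2)
= 5.2×29.4×256/(354×3.3)
= 33.502 L

33.502 L


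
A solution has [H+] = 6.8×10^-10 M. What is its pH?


pH = -log10([H+]) = -log10(6.8×10^-10)
= 10 - log10(6.8)
= 10 - 0.83
= 9.17

9.17


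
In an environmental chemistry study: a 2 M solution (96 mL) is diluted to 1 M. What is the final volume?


C1V1 = C2V2
2 × 96 = 1 × V2
V2 = 192/1 = 192.0 mL

192.0 mL


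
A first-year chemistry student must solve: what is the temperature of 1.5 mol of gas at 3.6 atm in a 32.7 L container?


PV = nRT  (R = 0.08206 L·atm/(mol·K))
T = PV/(nR) = 3.6×32.7/(1.5×0.08206)
= 117.72/0.123090
= 956.37 K

956.37 K


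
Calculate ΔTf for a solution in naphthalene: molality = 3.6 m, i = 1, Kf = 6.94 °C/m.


ΔTf = Kf × m × i
= 6.94 × 3.6 × 1
= 24.984 °C

24.984 °C


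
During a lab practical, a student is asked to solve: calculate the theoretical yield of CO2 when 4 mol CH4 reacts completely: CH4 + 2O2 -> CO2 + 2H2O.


Mole ratio CO2:CH4 = 1:1
n(CO2) = 4 × 1/1 = 4.000 mol
mass = 4.000 × 44.01 = 176.04 g

176.04 g


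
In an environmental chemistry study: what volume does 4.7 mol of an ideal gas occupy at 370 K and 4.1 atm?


PV = nRT  (R = 0.08206 L·atm/(mol·K))
V = nRT/P = 4.7×0.08206×370/4.1
= 34.805 L

34.805 L


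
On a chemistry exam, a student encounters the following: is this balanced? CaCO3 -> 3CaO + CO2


Equation: CaCO3 -> 3CaO + CO2
Check atoms: C: 1=1, Ca: 1≠3, O: 3≠5
Not balanced

No, not balanced


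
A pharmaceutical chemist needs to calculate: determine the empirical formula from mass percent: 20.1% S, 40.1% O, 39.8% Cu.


Assume 100 g sample. Moles of each element:
  S: 20.1/32.07 = 0.627 mol
  O: 40.1/16.0 = 2.506 mol
  Cu: 39.8/63.55 = 0.626 mol
Divide by smallest (0.626):
  S: 0.627/0.626 = 1.0
  O: 2.506/0.626 = 4.0
  Cu: 0.626/0.626 = 1.0
Empirical formula: CuSO4

CuSO4


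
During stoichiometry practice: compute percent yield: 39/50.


% yield = actual/theoretical × 100
= 39/50 × 100
= 78.0%

78.0%


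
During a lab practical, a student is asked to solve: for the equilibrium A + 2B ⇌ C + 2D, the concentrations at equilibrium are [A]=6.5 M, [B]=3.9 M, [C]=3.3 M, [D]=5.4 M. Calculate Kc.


Kc = [C][D]^2/([A][B]^2)
= (3.3^1 × 5.4^2)/(6.5^1 × 3.9^2)
= 96.228/98.865
= 0.9733

0.9733


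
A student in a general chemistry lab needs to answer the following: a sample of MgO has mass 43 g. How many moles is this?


M(MgO) = 40.31 g/mol
n = mass/M = 43/40.31 = 1.0667 mol

1.0667 mol


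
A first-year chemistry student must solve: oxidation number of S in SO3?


x + 3(-2) = 0, so x = +6
Oxidation number: +6

+6


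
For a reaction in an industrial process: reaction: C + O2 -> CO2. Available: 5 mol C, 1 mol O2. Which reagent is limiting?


Mole ratio available / coefficient:
  C: 5/1 = 5.000
  O2: 1/1 = 1.000
Smaller ratio is limiting.

O2


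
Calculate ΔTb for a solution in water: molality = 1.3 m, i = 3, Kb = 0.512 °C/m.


ΔTb = Kb × m × i
= 0.512 × 1.3 × 3
= 1.9968 °C

1.9968 °C


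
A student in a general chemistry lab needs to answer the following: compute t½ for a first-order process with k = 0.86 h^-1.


t½ = ln2/k = 0.693147/(0.86 h^-1)
= 0.8060 h

0.8060 h


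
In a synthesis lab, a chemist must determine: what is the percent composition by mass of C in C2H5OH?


M(C2H5OH) = 2×12.01 + 6×1.008 + 1×16.0 = 46.068 g/mol
Mass of C = 2 × 12.01 = 24.02 g/mol
% C = 24.02/46.068 × 100 = 52.14%

52.14%


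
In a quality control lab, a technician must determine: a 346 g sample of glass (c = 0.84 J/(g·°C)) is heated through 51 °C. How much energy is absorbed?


q = mcΔT = 346 × 0.84 × 51
= 14822.64 J

14822.64 J


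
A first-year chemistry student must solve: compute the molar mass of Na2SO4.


M(Na2SO4) = 2×22.99 + 1×32.07 + 4×16.0
= 45.98 + 32.07 + 64.0
= 142.05 g/mol

142.05 g/mol


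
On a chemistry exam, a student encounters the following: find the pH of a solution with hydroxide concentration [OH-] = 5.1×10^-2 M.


pOH = -log10([OH-]) = -log10(5.1×10^-2)
= 2 - log10(5.1) = 1.29
pH = 14 - pOH = 14 - 1.29 = 12.71

12.71


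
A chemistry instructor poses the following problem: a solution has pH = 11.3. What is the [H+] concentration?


[H+] = 10^(-pH) = 10^(-11.3)
= 5.01×10^-12 M

5.01×10^-12 M


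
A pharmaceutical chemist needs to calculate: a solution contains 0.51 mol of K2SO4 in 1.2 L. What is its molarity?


M = n/V = 0.51/1.2 = 0.425 mol/L

0.425 M


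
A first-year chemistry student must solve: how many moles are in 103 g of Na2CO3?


M(Na2CO3) = 105.99 g/mol
n = mass/M = 103/105.99 = 0.9718 mol

0.9718 mol


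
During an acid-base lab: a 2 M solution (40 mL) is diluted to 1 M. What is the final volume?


C1V1 = C2V2
2 × 40 = 1 × V2
V2 = 80/1 = 80.0 mL

80.0 mL


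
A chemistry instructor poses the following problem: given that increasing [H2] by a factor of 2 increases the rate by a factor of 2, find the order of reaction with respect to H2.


rate ∝ [H2]^n
2^n = 2 → n = 1
Order in H2: 1

1


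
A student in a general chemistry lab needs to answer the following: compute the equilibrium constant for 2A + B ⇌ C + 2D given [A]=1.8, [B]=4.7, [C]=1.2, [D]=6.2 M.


Kc = [C][D]^2/([A]^2[B])
= (1.2^1 × 6.2^2)/(1.8^2 × 4.7^1)
= 46.128/15.228
= 3.029

3.029


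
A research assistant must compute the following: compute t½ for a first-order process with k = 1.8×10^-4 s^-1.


t½ = ln2/k = 0.693147/(1.8×10^-4 s^-1)
= 3851 s

3851 s


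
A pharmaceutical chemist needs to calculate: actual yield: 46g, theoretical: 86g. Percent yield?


% yield = actual/theoretical × 100
= 46/86 × 100
= 53.49%

53.49%


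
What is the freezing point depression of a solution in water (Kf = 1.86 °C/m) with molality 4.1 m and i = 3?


ΔTf = Kf × m × i
= 1.86 × 4.1 × 3
= 22.878 °C

22.878 °C


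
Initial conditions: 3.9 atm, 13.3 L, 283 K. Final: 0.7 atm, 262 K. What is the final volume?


P1V1/T1 = P2V2/T2
V2 = P1V1T2/(T1P2)
= 3.9×13.3×262/(283×0.7)
= 68.601 L

68.601 L


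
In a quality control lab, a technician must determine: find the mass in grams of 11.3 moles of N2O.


M(N2O) = 44.02 g/mol
mass = n × M = 11.3 × 44.02 = 497.43 g

497.43 g


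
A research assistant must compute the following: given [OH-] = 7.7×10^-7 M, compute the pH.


pOH = -log10([OH-]) = -log10(7.7×10^-7)
= 7 - log10(7.7) = 6.11
pH = 14 - pOH = 14 - 6.11 = 7.89

7.89


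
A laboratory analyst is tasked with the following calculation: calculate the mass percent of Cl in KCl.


M(KCl) = 1×39.1 + 1×35.45 = 74.55 g/mol
Mass of Cl = 1 × 35.45 = 35.45 g/mol
% Cl = 35.45/74.55 × 100 = 47.55%

47.55%


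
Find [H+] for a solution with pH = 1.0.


[H+] = 10^(-pH) = 10^(-1.0)
= 1.0×10^-1 M

1.0×10^-1 M


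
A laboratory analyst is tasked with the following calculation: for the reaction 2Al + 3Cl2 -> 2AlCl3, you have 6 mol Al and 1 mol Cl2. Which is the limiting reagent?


Mole ratio available / coefficient:
  Al: 6/2 = 3.000
  Cl2: 1/3 = 0.333
Smaller ratio is limiting.

Cl2


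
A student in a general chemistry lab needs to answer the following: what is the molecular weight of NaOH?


M(NaOH) = 1×22.99 + 1×16.0 + 1×1.008
= 22.99 + 16.0 + 1.01
= 40.0 g/mol

40.0 g/mol


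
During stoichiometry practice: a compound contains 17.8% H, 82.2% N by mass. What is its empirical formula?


Assume 100 g sample. Moles of each element:
  H: 17.8/1.008 = 17.659 mol
  N: 82.2/14.01 = 5.867 mol
Divide by smallest (5.867):
  H: 17.659/5.867 = 3.01
  N: 5.867/5.867 = 1.0
Empirical formula: NH3

NH3


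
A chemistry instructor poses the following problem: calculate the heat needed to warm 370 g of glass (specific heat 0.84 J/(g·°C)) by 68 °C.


q = mcΔT = 370 × 0.84 × 68
= 21134.40 J

21134.40 J


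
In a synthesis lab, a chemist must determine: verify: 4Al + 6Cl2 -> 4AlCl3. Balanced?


Equation: 4Al + 6Cl2 -> 4AlCl3
Check atoms: Al: 4=4, Cl: 12=12
Balanced

Yes, balanced


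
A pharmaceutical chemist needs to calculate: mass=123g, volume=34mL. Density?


ρ = mass/volume
= 123/34
= 3.618 g/mL

3.618 g/mL


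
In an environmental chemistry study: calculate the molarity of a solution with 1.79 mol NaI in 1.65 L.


M = n/V = 1.79/1.65 = 1.085 mol/L

1.085 M


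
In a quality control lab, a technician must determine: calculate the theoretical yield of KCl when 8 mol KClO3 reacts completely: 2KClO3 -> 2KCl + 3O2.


Mole ratio KCl:KClO3 = 2:2
n(KCl) = 8 × 2/2 = 8.000 mol
mass = 8.000 × 74.55 = 596.4 g

596.4 g


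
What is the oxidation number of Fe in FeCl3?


x + 3(-1) = 0, so x = +3
Oxidation number: +3

+3


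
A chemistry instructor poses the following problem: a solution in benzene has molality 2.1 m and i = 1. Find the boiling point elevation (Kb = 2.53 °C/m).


ΔTb = Kb × m × i
= 2.53 × 2.1 × 1
= 5.313 °C

5.313 °C


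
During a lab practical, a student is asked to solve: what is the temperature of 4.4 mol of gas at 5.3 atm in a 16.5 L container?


PV = nRT  (R = 0.08206 L·atm/(mol·K))
T = PV/(nR) = 5.3×16.5/(4.4×0.08206)
= 87.45/0.361064
= 242.20 K

242.20 K


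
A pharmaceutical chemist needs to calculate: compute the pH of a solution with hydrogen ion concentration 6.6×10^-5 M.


pH = -log10([H+]) = -log10(6.6×10^-5)
= 5 - log10(6.6)
= 5 - 0.82
= 4.18

4.18


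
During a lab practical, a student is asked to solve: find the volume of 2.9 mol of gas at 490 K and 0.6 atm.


PV = nRT  (R = 0.08206 L·atm/(mol·K))
V = nRT/P = 2.9×0.08206×490/0.6
= 194.345 L

194.345 L


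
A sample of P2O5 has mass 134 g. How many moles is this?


M(P2O5) = 141.94 g/mol
n = mass/M = 134/141.94 = 0.9441 mol

0.9441 mol


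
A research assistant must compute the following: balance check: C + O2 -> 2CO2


Equation: C + O2 -> 2CO2
Check atoms: C: 1≠2, O: 2≠4
Not balanced

No, not balanced


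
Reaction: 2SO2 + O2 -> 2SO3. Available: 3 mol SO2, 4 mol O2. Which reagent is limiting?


Mole ratio available / coefficient:
  SO2: 3/2 = 1.500
  O2: 4/1 = 4.000
Smaller ratio is limiting.

SO2


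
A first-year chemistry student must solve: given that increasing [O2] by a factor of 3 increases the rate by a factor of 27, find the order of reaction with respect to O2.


rate ∝ [O2]^n
3^n = 27 → n = 3
Order in O2: 3

3


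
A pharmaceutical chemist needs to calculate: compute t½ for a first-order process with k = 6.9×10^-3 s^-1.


t½ = ln2/k = 0.693147/(6.9×10^-3 s^-1)
= 100.5 s

100.5 s


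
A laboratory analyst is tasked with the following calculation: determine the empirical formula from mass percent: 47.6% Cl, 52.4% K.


Assume 100 g sample. Moles of each element:
  Cl: 47.6/35.45 = 1.343 mol
  K: 52.4/39.1 = 1.34 mol
Divide by smallest (1.34):
  Cl: 1.343/1.34 = 1.0
  K: 1.34/1.34 = 1.0
Empirical formula: KCl

KCl


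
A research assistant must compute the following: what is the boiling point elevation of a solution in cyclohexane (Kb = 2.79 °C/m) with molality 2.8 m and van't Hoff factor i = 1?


ΔTb = Kb × m × i
= 2.79 × 2.8 × 1
= 7.812 °C

7.812 °C


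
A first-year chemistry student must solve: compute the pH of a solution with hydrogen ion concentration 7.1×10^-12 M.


pH = -log10([H+]) = -log10(7.1×10^-12)
= 12 - log10(7.1)
= 12 - 0.85
= 11.15

11.15


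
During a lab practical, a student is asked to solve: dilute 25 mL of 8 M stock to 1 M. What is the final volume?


C1V1 = C2V2
8 × 25 = 1 × V2
V2 = 200/1 = 200.0 mL

200.0 mL


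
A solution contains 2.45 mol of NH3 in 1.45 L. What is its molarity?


M = n/V = 2.45/1.45 = 1.690 mol/L

1.690 M


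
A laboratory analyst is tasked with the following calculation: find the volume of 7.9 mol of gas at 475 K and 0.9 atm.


PV = nRT  (R = 0.08206 L·atm/(mol·K))
V = nRT/P = 7.9×0.08206×475/0.9
= 342.145 L

342.145 L


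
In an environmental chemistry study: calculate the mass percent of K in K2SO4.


M(K2SO4) = 2×39.1 + 1×32.07 + 4×16.0 = 174.27 g/mol
Mass of K = 2 × 39.1 = 78.20 g/mol
% K = 78.20/174.27 × 100 = 44.87%

44.87%


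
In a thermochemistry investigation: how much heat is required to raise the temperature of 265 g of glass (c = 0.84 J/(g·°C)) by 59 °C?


q = mcΔT = 265 × 0.84 × 59
= 13133.40 J

13133.40 J


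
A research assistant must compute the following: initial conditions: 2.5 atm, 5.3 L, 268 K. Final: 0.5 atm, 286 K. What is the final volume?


P1V1/T1 = P2V2/T2
V2 = P1V1T2/(T1P2)
= 2.5×5.3×286/(268×0.5)
= 28.28 L

28.28 L


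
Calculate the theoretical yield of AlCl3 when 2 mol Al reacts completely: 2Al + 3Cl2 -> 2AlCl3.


Mole ratio AlCl3:Al = 2:2
n(AlCl3) = 2 × 2/2 = 2.000 mol
mass = 2.000 × 133.33 = 266.66 g

266.66 g


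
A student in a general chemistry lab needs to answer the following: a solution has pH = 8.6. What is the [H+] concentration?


[H+] = 10^(-pH) = 10^(-8.6)
= 2.51×10^-9 M

2.51×10^-9 M


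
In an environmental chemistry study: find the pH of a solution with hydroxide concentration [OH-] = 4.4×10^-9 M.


pOH = -log10([OH-]) = -log10(4.4×10^-9)
= 9 - log10(4.4) = 8.36
pH = 14 - pOH = 14 - 8.36 = 5.64

5.64


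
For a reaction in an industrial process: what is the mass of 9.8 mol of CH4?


M(CH4) = 16.04 g/mol
mass = n × M = 9.8 × 16.04 = 157.19 g

157.19 g


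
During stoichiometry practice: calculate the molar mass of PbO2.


M(PbO2) = 1×207.2 + 2×16.0
= 207.2 + 32.0
= 239.2 g/mol

239.2 g/mol


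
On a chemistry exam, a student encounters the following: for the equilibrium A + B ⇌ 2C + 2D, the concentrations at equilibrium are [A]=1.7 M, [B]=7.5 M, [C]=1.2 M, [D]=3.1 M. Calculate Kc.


Kc = [C]^2[D]^2/([A][B])
= (1.2^2 × 3.1^2)/(1.7^1 × 7.5^1)
= 13.8384/12.75
= 1.085

1.085


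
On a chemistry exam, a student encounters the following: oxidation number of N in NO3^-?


x + 3(-2) = -1, so x = +5
Oxidation number: +5

+5


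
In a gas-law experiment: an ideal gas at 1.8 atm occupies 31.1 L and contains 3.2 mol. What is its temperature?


PV = nRT  (R = 0.08206 L·atm/(mol·K))
T = PV/(nR) = 1.8×31.1/(3.2×0.08206)
= 55.98/0.262592
= 213.18 K

213.18 K


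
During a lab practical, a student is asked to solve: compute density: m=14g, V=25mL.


ρ = mass/volume
= 14/25
= 0.56 g/mL

0.56 g/mL


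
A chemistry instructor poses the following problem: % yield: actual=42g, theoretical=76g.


% yield = actual/theoretical × 100
= 42/76 × 100
= 55.26%

55.26%


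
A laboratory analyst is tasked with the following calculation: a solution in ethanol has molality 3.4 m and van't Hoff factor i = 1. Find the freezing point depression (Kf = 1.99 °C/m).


ΔTf = Kf × m × i
= 1.99 × 3.4 × 1
= 6.766 °C

6.766 °C


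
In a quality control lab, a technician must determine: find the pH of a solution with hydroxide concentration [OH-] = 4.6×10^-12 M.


pOH = -log10([OH-]) = -log10(4.6×10^-12)
= 12 - log10(4.6) = 11.34
pH = 14 - pOH = 14 - 11.34 = 2.66

2.66


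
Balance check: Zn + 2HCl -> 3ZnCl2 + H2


Equation: Zn + 2HCl -> 3ZnCl2 + H2
Check atoms: Cl: 2≠6, H: 2=2, Zn: 1≠3
Not balanced

No, not balanced


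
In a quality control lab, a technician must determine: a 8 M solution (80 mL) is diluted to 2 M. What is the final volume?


C1V1 = C2V2
8 × 80 = 2 × V2
V2 = 640/2 = 320.0 mL

320.0 mL


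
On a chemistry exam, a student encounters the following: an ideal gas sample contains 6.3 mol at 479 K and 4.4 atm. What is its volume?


PV = nRT  (R = 0.08206 L·atm/(mol·K))
V = nRT/P = 6.3×0.08206×479/4.4
= 56.28 L

56.28 L


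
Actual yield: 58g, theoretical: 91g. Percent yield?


% yield = actual/theoretical × 100
= 58/91 × 100
= 63.74%

63.74%


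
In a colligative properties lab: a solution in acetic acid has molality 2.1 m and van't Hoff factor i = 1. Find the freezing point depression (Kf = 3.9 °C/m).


ΔTf = Kf × m × i
= 3.9 × 2.1 × 1
= 8.19 °C

8.19 °C


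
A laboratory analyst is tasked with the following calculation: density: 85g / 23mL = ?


ρ = mass/volume
= 85/23
= 3.696 g/mL

3.696 g/mL


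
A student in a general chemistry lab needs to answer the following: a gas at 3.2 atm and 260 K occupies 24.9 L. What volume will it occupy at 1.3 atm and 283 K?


P1V1/T1 = P2V2/T2
V2 = P1V1T2/(T1P2)
= 3.2×24.9×283/(260×1.3)
= 66.714 L

66.714 L


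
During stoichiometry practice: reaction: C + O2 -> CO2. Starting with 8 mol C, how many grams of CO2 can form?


Mole ratio CO2:C = 1:1
n(CO2) = 8 × 1/1 = 8.000 mol
mass = 8.000 × 44.01 = 352.08 g

352.08 g


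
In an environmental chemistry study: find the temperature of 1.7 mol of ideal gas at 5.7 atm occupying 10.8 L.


PV = nRT  (R = 0.08206 L·atm/(mol·K))
T = PV/(nR) = 5.7×10.8/(1.7×0.08206)
= 61.56/0.139502
= 441.28 K

441.28 K


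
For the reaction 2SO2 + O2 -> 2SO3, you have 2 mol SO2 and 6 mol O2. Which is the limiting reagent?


Mole ratio available / coefficient:
  SO2: 2/2 = 1.000
  O2: 6/1 = 6.000
Smaller ratio is limiting.

SO2


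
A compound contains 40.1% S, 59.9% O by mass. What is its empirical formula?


Assume 100 g sample. Moles of each element:
  S: 40.1/32.07 = 1.25 mol
  O: 59.9/16.0 = 3.744 mol
Divide by smallest (1.25):
  S: 1.25/1.25 = 1.0
  O: 3.744/1.25 = 3.0
Empirical formula: SO3

SO3


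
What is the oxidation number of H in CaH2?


H with a metal (hydride): -1
Oxidation number: -1

-1


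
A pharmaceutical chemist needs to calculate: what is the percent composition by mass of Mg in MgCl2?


M(MgCl2) = 1×24.31 + 2×35.45 = 95.21 g/mol
Mass of Mg = 1 × 24.31 = 24.31 g/mol
% Mg = 24.31/95.21 × 100 = 25.53%

25.53%


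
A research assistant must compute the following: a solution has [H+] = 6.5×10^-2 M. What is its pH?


pH = -log10([H+]) = -log10(6.5×10^-2)
= 2 - log10(6.5)
= 2 - 0.81
= 1.19

1.19


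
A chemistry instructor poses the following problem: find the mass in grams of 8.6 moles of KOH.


M(KOH) = 56.11 g/mol
mass = n × M = 8.6 × 56.11 = 482.55 g

482.55 g


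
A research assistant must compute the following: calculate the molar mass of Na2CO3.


M(Na2CO3) = 2×22.99 + 1×12.01 + 3×16.0
= 45.98 + 12.01 + 48.0
= 105.99 g/mol

105.99 g/mol


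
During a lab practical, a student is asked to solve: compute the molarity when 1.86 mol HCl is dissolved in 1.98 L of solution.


M = n/V = 1.86/1.98 = 0.939 mol/L

0.939 M


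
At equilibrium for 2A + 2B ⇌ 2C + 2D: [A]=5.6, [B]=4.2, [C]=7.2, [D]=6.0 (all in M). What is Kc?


Kc = [C]^2[D]^2/([A]^2[B]^2)
= (7.2^2 × 6.0^2)/(5.6^2 × 4.2^2)
= 1866.24/553.1904
= 3.374

3.374


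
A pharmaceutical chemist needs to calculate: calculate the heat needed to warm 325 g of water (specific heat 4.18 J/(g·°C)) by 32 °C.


q = mcΔT = 325 × 4.18 × 32
= 43472.00 J

43472.00 J


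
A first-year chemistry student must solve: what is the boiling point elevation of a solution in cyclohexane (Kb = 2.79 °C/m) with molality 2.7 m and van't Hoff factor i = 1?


ΔTb = Kb × m × i
= 2.79 × 2.7 × 1
= 7.533 °C

7.533 °C


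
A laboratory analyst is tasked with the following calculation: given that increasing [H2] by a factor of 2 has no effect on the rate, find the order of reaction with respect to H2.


rate ∝ [H2]^n
rate ∝ [H2]^0
Order in H2: 0

0


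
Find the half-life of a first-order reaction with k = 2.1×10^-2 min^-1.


t½ = ln2/k = 0.693147/(2.1×10^-2 min^-1)
= 33.01 min

33.01 min


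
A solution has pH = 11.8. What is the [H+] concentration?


[H+] = 10^(-pH) = 10^(-11.8)
= 1.58×10^-12 M

1.58×10^-12 M


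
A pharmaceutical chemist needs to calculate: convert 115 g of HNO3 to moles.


M(HNO3) = 63.02 g/mol
n = mass/M = 115/63.02 = 1.8248 mol

1.8248 mol


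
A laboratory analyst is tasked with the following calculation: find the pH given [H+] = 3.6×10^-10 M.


pH = -log10([H+]) = -log10(3.6×10^-10)
= 10 - log10(3.6)
= 10 - 0.56
= 9.44

9.44


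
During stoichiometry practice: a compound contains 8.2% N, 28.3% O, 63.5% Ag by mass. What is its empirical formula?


Assume 100 g sample. Moles of each element:
  N: 8.2/14.01 = 0.585 mol
  O: 28.3/16.0 = 1.769 mol
  Ag: 63.5/107.87 = 0.589 mol
Divide by smallest (0.585):
  N: 0.585/0.585 = 1.0
  O: 1.769/0.585 = 3.02
  Ag: 0.589/0.585 = 1.01
Empirical formula: AgNO3

AgNO3


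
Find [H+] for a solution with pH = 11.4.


[H+] = 10^(-pH) = 10^(-11.4)
= 3.98×10^-12 M

3.98×10^-12 M


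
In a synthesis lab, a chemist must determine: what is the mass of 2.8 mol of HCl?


M(HCl) = 36.46 g/mol
mass = n × M = 2.8 × 36.46 = 102.09 g

102.09 g


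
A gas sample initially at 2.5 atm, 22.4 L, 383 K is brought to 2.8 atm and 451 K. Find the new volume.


P1V1/T1 = P2V2/T2
V2 = P1V1T2/(T1P2)
= 2.5×22.4×451/(383×2.8)
= 23.551 L

23.551 L


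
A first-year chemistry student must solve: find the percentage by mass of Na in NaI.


M(NaI) = 1×22.99 + 1×126.9 = 149.89 g/mol
Mass of Na = 1 × 22.99 = 22.99 g/mol
% Na = 22.99/149.89 × 100 = 15.34%

15.34%


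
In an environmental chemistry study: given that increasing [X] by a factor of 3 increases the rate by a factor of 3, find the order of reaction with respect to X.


rate ∝ [X]^n
3^n = 3 → n = 1
Order in X: 1

1


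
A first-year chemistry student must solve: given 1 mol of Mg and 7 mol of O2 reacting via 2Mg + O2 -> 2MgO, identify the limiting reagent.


Mole ratio available / coefficient:
  Mg: 1/2 = 0.500
  O2: 7/1 = 7.000
Smaller ratio is limiting.

Mg


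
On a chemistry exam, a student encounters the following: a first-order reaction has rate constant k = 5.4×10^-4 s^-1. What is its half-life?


t½ = ln2/k = 0.693147/(5.4×10^-4 s^-1)
= 1284 s

1284 s


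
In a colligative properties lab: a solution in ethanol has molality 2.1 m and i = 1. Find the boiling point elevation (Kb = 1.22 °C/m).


ΔTb = Kb × m × i
= 1.22 × 2.1 × 1
= 2.562 °C

2.562 °C


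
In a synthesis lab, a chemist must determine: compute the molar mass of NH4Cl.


M(NH4Cl) = 1×14.01 + 4×1.008 + 1×35.45
= 14.01 + 4.03 + 35.45
= 53.49 g/mol

53.49 g/mol


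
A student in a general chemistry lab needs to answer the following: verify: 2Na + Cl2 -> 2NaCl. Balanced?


Equation: 2Na + Cl2 -> 2NaCl
Check atoms: Cl: 2=2, Na: 2=2
Balanced

Yes, balanced


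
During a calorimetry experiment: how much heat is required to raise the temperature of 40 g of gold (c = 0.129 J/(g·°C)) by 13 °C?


q = mcΔT = 40 × 0.129 × 13
= 67.08 J

67.08 J


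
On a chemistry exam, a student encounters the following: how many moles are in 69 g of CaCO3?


M(CaCO3) = 100.09 g/mol
n = mass/M = 69/100.09 = 0.6894 mol

0.6894 mol


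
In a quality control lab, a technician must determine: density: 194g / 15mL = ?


ρ = mass/volume
= 194/15
= 12.933 g/mL

12.933 g/mL


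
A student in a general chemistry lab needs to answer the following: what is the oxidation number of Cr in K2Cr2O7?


2(+1) + 2x + 7(-2) = 0, so x = +6
Oxidation number: +6

+6


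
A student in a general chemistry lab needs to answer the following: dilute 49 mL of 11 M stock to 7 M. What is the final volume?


C1V1 = C2V2
11 × 49 = 7 × V2
V2 = 539/7 = 77.0 mL

77.0 mL


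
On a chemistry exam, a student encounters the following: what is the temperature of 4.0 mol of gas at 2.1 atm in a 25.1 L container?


PV = nRT  (R = 0.08206 L·atm/(mol·K))
T = PV/(nR) = 2.1×25.1/(4.0×0.08206)
= 52.71/0.328240
= 160.58 K

160.58 K


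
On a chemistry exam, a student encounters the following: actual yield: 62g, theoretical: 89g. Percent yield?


% yield = actual/theoretical × 100
= 62/89 × 100
= 69.66%

69.66%


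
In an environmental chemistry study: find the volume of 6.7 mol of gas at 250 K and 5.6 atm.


PV = nRT  (R = 0.08206 L·atm/(mol·K))
V = nRT/P = 6.7×0.08206×250/5.6
= 24.545 L

24.545 L
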